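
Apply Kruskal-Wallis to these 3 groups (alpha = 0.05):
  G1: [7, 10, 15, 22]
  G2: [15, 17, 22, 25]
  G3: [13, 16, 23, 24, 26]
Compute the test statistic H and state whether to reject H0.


Step 1: Combine all N = 13 observations and assign midranks.
sorted (value, group, rank): (7,G1,1), (10,G1,2), (13,G3,3), (15,G1,4.5), (15,G2,4.5), (16,G3,6), (17,G2,7), (22,G1,8.5), (22,G2,8.5), (23,G3,10), (24,G3,11), (25,G2,12), (26,G3,13)
Step 2: Sum ranks within each group.
R_1 = 16 (n_1 = 4)
R_2 = 32 (n_2 = 4)
R_3 = 43 (n_3 = 5)
Step 3: H = 12/(N(N+1)) * sum(R_i^2/n_i) - 3(N+1)
     = 12/(13*14) * (16^2/4 + 32^2/4 + 43^2/5) - 3*14
     = 0.065934 * 689.8 - 42
     = 3.481319.
Step 4: Ties present; correction factor C = 1 - 12/(13^3 - 13) = 0.994505. Corrected H = 3.481319 / 0.994505 = 3.500552.
Step 5: Under H0, H ~ chi^2(2); p-value = 0.173726.
Step 6: alpha = 0.05. fail to reject H0.

H = 3.5006, df = 2, p = 0.173726, fail to reject H0.


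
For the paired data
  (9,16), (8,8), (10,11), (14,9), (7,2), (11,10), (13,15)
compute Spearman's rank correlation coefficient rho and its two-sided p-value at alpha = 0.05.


Step 1: Rank x and y separately (midranks; no ties here).
rank(x): 9->3, 8->2, 10->4, 14->7, 7->1, 11->5, 13->6
rank(y): 16->7, 8->2, 11->5, 9->3, 2->1, 10->4, 15->6
Step 2: d_i = R_x(i) - R_y(i); compute d_i^2.
  (3-7)^2=16, (2-2)^2=0, (4-5)^2=1, (7-3)^2=16, (1-1)^2=0, (5-4)^2=1, (6-6)^2=0
sum(d^2) = 34.
Step 3: rho = 1 - 6*34 / (7*(7^2 - 1)) = 1 - 204/336 = 0.392857.
Step 4: Under H0, t = rho * sqrt((n-2)/(1-rho^2)) = 0.9553 ~ t(5).
Step 5: Two-sided p-value from the t-distribution with 5 df = 0.383317.
Step 6: alpha = 0.05. fail to reject H0.

rho = 0.3929, p = 0.383317, fail to reject H0 at alpha = 0.05.


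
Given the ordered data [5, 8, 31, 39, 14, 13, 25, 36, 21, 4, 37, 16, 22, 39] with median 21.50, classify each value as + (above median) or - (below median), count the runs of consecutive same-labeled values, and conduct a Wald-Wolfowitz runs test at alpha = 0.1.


Step 1: Compute median = 21.50; label A = above, B = below.
Labels in order: BBAABBAABBABAA  (n_A = 7, n_B = 7)
Step 2: Count runs R = 8.
Step 3: Under H0 (random ordering), E[R] = 2*n_A*n_B/(n_A+n_B) + 1 = 2*7*7/14 + 1 = 8.0000.
        Var[R] = 2*n_A*n_B*(2*n_A*n_B - n_A - n_B) / ((n_A+n_B)^2 * (n_A+n_B-1)) = 8232/2548 = 3.2308.
        SD[R] = 1.7974.
Step 4: R = E[R], so z = 0 with no continuity correction.
Step 5: Two-sided p-value via normal approximation = 2*(1 - Phi(|z|)) = 1.000000.
Step 6: alpha = 0.1. fail to reject H0.

R = 8, z = 0.0000, p = 1.000000, fail to reject H0.


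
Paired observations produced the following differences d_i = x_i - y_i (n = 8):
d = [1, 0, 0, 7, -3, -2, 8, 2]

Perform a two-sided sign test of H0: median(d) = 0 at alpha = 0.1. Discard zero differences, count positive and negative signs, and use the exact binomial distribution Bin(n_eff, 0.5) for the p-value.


Step 1: Discard zero differences. Original n = 8; n_eff = number of nonzero differences = 6.
Nonzero differences (with sign): +1, +7, -3, -2, +8, +2
Step 2: Count signs: positive = 4, negative = 2.
Step 3: Under H0: P(positive) = 0.5, so the number of positives S ~ Bin(6, 0.5).
Step 4: Two-sided exact p-value = sum of Bin(6,0.5) probabilities at or below the observed probability = 0.687500.
Step 5: alpha = 0.1. fail to reject H0.

n_eff = 6, pos = 4, neg = 2, p = 0.687500, fail to reject H0.


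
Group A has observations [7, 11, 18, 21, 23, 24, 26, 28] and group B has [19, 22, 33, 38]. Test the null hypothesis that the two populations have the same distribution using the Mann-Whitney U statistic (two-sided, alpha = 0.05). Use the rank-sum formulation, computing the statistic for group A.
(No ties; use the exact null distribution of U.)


Step 1: Combine and sort all 12 observations; assign midranks.
sorted (value, group): (7,X), (11,X), (18,X), (19,Y), (21,X), (22,Y), (23,X), (24,X), (26,X), (28,X), (33,Y), (38,Y)
ranks: 7->1, 11->2, 18->3, 19->4, 21->5, 22->6, 23->7, 24->8, 26->9, 28->10, 33->11, 38->12
Step 2: Rank sum for X: R1 = 1 + 2 + 3 + 5 + 7 + 8 + 9 + 10 = 45.
Step 3: U_X = R1 - n1(n1+1)/2 = 45 - 8*9/2 = 45 - 36 = 9.
       U_Y = n1*n2 - U_X = 32 - 9 = 23.
Step 4: No ties, so the exact null distribution of U (based on enumerating the C(12,8) = 495 equally likely rank assignments) gives the two-sided p-value.
Step 5: p-value = 0.282828; compare to alpha = 0.05. fail to reject H0.

U_X = 9, p = 0.282828, fail to reject H0 at alpha = 0.05.


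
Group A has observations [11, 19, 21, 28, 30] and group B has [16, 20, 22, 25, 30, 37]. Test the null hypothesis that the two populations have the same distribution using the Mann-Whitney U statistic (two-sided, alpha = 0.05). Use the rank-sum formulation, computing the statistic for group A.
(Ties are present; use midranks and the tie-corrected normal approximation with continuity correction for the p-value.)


Step 1: Combine and sort all 11 observations; assign midranks.
sorted (value, group): (11,X), (16,Y), (19,X), (20,Y), (21,X), (22,Y), (25,Y), (28,X), (30,X), (30,Y), (37,Y)
ranks: 11->1, 16->2, 19->3, 20->4, 21->5, 22->6, 25->7, 28->8, 30->9.5, 30->9.5, 37->11
Step 2: Rank sum for X: R1 = 1 + 3 + 5 + 8 + 9.5 = 26.5.
Step 3: U_X = R1 - n1(n1+1)/2 = 26.5 - 5*6/2 = 26.5 - 15 = 11.5.
       U_Y = n1*n2 - U_X = 30 - 11.5 = 18.5.
Step 4: Ties are present, so use the tie-corrected normal approximation (with continuity correction) for the p-value.
Step 5: p-value = 0.583025; compare to alpha = 0.05. fail to reject H0.

U_X = 11.5, p = 0.583025, fail to reject H0 at alpha = 0.05.


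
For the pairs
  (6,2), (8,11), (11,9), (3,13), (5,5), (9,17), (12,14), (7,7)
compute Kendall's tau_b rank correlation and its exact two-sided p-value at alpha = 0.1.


Step 1: Enumerate the 28 unordered pairs (i,j) with i<j and classify each by sign(x_j-x_i) * sign(y_j-y_i).
  (1,2):dx=+2,dy=+9->C; (1,3):dx=+5,dy=+7->C; (1,4):dx=-3,dy=+11->D; (1,5):dx=-1,dy=+3->D
  (1,6):dx=+3,dy=+15->C; (1,7):dx=+6,dy=+12->C; (1,8):dx=+1,dy=+5->C; (2,3):dx=+3,dy=-2->D
  (2,4):dx=-5,dy=+2->D; (2,5):dx=-3,dy=-6->C; (2,6):dx=+1,dy=+6->C; (2,7):dx=+4,dy=+3->C
  (2,8):dx=-1,dy=-4->C; (3,4):dx=-8,dy=+4->D; (3,5):dx=-6,dy=-4->C; (3,6):dx=-2,dy=+8->D
  (3,7):dx=+1,dy=+5->C; (3,8):dx=-4,dy=-2->C; (4,5):dx=+2,dy=-8->D; (4,6):dx=+6,dy=+4->C
  (4,7):dx=+9,dy=+1->C; (4,8):dx=+4,dy=-6->D; (5,6):dx=+4,dy=+12->C; (5,7):dx=+7,dy=+9->C
  (5,8):dx=+2,dy=+2->C; (6,7):dx=+3,dy=-3->D; (6,8):dx=-2,dy=-10->C; (7,8):dx=-5,dy=-7->C
Step 2: C = 19, D = 9, total pairs = 28.
Step 3: tau = (C - D)/(n(n-1)/2) = (19 - 9)/28 = 0.357143.
Step 4: Exact two-sided p-value (enumerate n! = 40320 permutations of y under H0): p = 0.275099.
Step 5: alpha = 0.1. fail to reject H0.

tau_b = 0.3571 (C=19, D=9), p = 0.275099, fail to reject H0.


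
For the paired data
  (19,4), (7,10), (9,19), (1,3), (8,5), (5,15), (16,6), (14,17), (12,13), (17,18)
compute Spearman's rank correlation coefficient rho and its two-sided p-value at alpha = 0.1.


Step 1: Rank x and y separately (midranks; no ties here).
rank(x): 19->10, 7->3, 9->5, 1->1, 8->4, 5->2, 16->8, 14->7, 12->6, 17->9
rank(y): 4->2, 10->5, 19->10, 3->1, 5->3, 15->7, 6->4, 17->8, 13->6, 18->9
Step 2: d_i = R_x(i) - R_y(i); compute d_i^2.
  (10-2)^2=64, (3-5)^2=4, (5-10)^2=25, (1-1)^2=0, (4-3)^2=1, (2-7)^2=25, (8-4)^2=16, (7-8)^2=1, (6-6)^2=0, (9-9)^2=0
sum(d^2) = 136.
Step 3: rho = 1 - 6*136 / (10*(10^2 - 1)) = 1 - 816/990 = 0.175758.
Step 4: Under H0, t = rho * sqrt((n-2)/(1-rho^2)) = 0.5050 ~ t(8).
Step 5: Two-sided p-value from the t-distribution with 8 df = 0.627188.
Step 6: alpha = 0.1. fail to reject H0.

rho = 0.1758, p = 0.627188, fail to reject H0 at alpha = 0.1.


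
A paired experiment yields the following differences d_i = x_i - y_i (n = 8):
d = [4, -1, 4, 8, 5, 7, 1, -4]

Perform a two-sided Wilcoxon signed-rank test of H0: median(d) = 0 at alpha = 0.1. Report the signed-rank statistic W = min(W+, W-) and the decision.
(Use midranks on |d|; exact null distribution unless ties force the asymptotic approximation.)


Step 1: Drop any zero differences (none here) and take |d_i|.
|d| = [4, 1, 4, 8, 5, 7, 1, 4]
Step 2: Midrank |d_i| (ties get averaged ranks).
ranks: |4|->4, |1|->1.5, |4|->4, |8|->8, |5|->6, |7|->7, |1|->1.5, |4|->4
Step 3: Attach original signs; sum ranks with positive sign and with negative sign.
W+ = 4 + 4 + 8 + 6 + 7 + 1.5 = 30.5
W- = 1.5 + 4 = 5.5
(Check: W+ + W- = 36 should equal n(n+1)/2 = 36.)
Step 4: Test statistic W = min(W+, W-) = 5.5.
Step 5: Ties in |d|, so use the tie-corrected normal approximation.
        E[W] = n(n+1)/4 = 8*9/4 = 18.
        Tie groups: |d|=1 (t=2), |d|=4 (t=3); sum(t^3 - t) = 30.
        Var[W] = n(n+1)(2n+1)/24 - sum(t^3-t)/48 = 1224/24 - 30/48 = 50.375.
        z = (W - E[W]) / sqrt(Var[W]) = (5.5 - 18) / 7.0975 = -1.7612.
        Two-sided p = 2*Phi(z) = 0.078209.
Step 6: alpha = 0.1. reject H0.

W+ = 30.5, W- = 5.5, W = min = 5.5, p = 0.078209, reject H0.


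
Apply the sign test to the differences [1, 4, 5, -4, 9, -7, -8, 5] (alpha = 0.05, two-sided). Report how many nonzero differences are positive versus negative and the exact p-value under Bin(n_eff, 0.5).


Step 1: Discard zero differences. Original n = 8; n_eff = number of nonzero differences = 8.
Nonzero differences (with sign): +1, +4, +5, -4, +9, -7, -8, +5
Step 2: Count signs: positive = 5, negative = 3.
Step 3: Under H0: P(positive) = 0.5, so the number of positives S ~ Bin(8, 0.5).
Step 4: Two-sided exact p-value = sum of Bin(8,0.5) probabilities at or below the observed probability = 0.726562.
Step 5: alpha = 0.05. fail to reject H0.

n_eff = 8, pos = 5, neg = 3, p = 0.726562, fail to reject H0.


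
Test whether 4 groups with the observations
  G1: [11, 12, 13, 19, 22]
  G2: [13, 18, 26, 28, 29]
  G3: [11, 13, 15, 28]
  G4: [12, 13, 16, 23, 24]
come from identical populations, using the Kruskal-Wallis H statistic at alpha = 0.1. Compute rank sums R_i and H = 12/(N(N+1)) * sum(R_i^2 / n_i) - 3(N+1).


Step 1: Combine all N = 19 observations and assign midranks.
sorted (value, group, rank): (11,G1,1.5), (11,G3,1.5), (12,G1,3.5), (12,G4,3.5), (13,G1,6.5), (13,G2,6.5), (13,G3,6.5), (13,G4,6.5), (15,G3,9), (16,G4,10), (18,G2,11), (19,G1,12), (22,G1,13), (23,G4,14), (24,G4,15), (26,G2,16), (28,G2,17.5), (28,G3,17.5), (29,G2,19)
Step 2: Sum ranks within each group.
R_1 = 36.5 (n_1 = 5)
R_2 = 70 (n_2 = 5)
R_3 = 34.5 (n_3 = 4)
R_4 = 49 (n_4 = 5)
Step 3: H = 12/(N(N+1)) * sum(R_i^2/n_i) - 3(N+1)
     = 12/(19*20) * (36.5^2/5 + 70^2/5 + 34.5^2/4 + 49^2/5) - 3*20
     = 0.031579 * 2024.21 - 60
     = 3.922500.
Step 4: Ties present; correction factor C = 1 - 78/(19^3 - 19) = 0.988596. Corrected H = 3.922500 / 0.988596 = 3.967746.
Step 5: Under H0, H ~ chi^2(3); p-value = 0.264968.
Step 6: alpha = 0.1. fail to reject H0.

H = 3.9677, df = 3, p = 0.264968, fail to reject H0.


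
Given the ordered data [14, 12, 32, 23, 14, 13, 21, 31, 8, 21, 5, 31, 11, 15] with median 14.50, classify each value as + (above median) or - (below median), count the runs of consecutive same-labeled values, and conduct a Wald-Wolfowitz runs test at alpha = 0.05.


Step 1: Compute median = 14.50; label A = above, B = below.
Labels in order: BBAABBAABABABA  (n_A = 7, n_B = 7)
Step 2: Count runs R = 10.
Step 3: Under H0 (random ordering), E[R] = 2*n_A*n_B/(n_A+n_B) + 1 = 2*7*7/14 + 1 = 8.0000.
        Var[R] = 2*n_A*n_B*(2*n_A*n_B - n_A - n_B) / ((n_A+n_B)^2 * (n_A+n_B-1)) = 8232/2548 = 3.2308.
        SD[R] = 1.7974.
Step 4: Continuity-corrected z = (R - 0.5 - E[R]) / SD[R] = (10 - 0.5 - 8.0000) / 1.7974 = 0.8345.
Step 5: Two-sided p-value via normal approximation = 2*(1 - Phi(|z|)) = 0.403986.
Step 6: alpha = 0.05. fail to reject H0.

R = 10, z = 0.8345, p = 0.403986, fail to reject H0.


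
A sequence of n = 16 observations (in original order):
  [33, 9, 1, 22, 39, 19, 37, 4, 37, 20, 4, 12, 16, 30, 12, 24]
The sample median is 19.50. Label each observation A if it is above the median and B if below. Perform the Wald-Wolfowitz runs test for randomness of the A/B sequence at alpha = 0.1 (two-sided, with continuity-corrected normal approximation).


Step 1: Compute median = 19.50; label A = above, B = below.
Labels in order: ABBAABABAABBBABA  (n_A = 8, n_B = 8)
Step 2: Count runs R = 11.
Step 3: Under H0 (random ordering), E[R] = 2*n_A*n_B/(n_A+n_B) + 1 = 2*8*8/16 + 1 = 9.0000.
        Var[R] = 2*n_A*n_B*(2*n_A*n_B - n_A - n_B) / ((n_A+n_B)^2 * (n_A+n_B-1)) = 14336/3840 = 3.7333.
        SD[R] = 1.9322.
Step 4: Continuity-corrected z = (R - 0.5 - E[R]) / SD[R] = (11 - 0.5 - 9.0000) / 1.9322 = 0.7763.
Step 5: Two-sided p-value via normal approximation = 2*(1 - Phi(|z|)) = 0.437558.
Step 6: alpha = 0.1. fail to reject H0.

R = 11, z = 0.7763, p = 0.437558, fail to reject H0.


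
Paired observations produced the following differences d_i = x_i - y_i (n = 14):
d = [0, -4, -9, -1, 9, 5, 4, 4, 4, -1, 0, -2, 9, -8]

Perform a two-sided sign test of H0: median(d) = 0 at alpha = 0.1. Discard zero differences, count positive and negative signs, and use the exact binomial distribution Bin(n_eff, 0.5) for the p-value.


Step 1: Discard zero differences. Original n = 14; n_eff = number of nonzero differences = 12.
Nonzero differences (with sign): -4, -9, -1, +9, +5, +4, +4, +4, -1, -2, +9, -8
Step 2: Count signs: positive = 6, negative = 6.
Step 3: Under H0: P(positive) = 0.5, so the number of positives S ~ Bin(12, 0.5).
Step 4: Two-sided exact p-value = sum of Bin(12,0.5) probabilities at or below the observed probability = 1.000000.
Step 5: alpha = 0.1. fail to reject H0.

n_eff = 12, pos = 6, neg = 6, p = 1.000000, fail to reject H0.


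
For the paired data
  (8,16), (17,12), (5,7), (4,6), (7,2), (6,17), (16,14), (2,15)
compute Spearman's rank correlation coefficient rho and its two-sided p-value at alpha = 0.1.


Step 1: Rank x and y separately (midranks; no ties here).
rank(x): 8->6, 17->8, 5->3, 4->2, 7->5, 6->4, 16->7, 2->1
rank(y): 16->7, 12->4, 7->3, 6->2, 2->1, 17->8, 14->5, 15->6
Step 2: d_i = R_x(i) - R_y(i); compute d_i^2.
  (6-7)^2=1, (8-4)^2=16, (3-3)^2=0, (2-2)^2=0, (5-1)^2=16, (4-8)^2=16, (7-5)^2=4, (1-6)^2=25
sum(d^2) = 78.
Step 3: rho = 1 - 6*78 / (8*(8^2 - 1)) = 1 - 468/504 = 0.071429.
Step 4: Under H0, t = rho * sqrt((n-2)/(1-rho^2)) = 0.1754 ~ t(6).
Step 5: Two-sided p-value from the t-distribution with 6 df = 0.866526.
Step 6: alpha = 0.1. fail to reject H0.

rho = 0.0714, p = 0.866526, fail to reject H0 at alpha = 0.1.


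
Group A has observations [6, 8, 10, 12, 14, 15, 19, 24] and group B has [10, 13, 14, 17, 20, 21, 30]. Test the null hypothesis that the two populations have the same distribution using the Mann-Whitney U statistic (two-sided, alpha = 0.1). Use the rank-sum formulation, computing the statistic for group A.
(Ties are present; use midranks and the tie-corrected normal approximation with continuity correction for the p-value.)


Step 1: Combine and sort all 15 observations; assign midranks.
sorted (value, group): (6,X), (8,X), (10,X), (10,Y), (12,X), (13,Y), (14,X), (14,Y), (15,X), (17,Y), (19,X), (20,Y), (21,Y), (24,X), (30,Y)
ranks: 6->1, 8->2, 10->3.5, 10->3.5, 12->5, 13->6, 14->7.5, 14->7.5, 15->9, 17->10, 19->11, 20->12, 21->13, 24->14, 30->15
Step 2: Rank sum for X: R1 = 1 + 2 + 3.5 + 5 + 7.5 + 9 + 11 + 14 = 53.
Step 3: U_X = R1 - n1(n1+1)/2 = 53 - 8*9/2 = 53 - 36 = 17.
       U_Y = n1*n2 - U_X = 56 - 17 = 39.
Step 4: Ties are present, so use the tie-corrected normal approximation (with continuity correction) for the p-value.
Step 5: p-value = 0.223485; compare to alpha = 0.1. fail to reject H0.

U_X = 17, p = 0.223485, fail to reject H0 at alpha = 0.1.


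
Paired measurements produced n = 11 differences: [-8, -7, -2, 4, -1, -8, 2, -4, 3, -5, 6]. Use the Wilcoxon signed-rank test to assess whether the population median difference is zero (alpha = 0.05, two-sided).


Step 1: Drop any zero differences (none here) and take |d_i|.
|d| = [8, 7, 2, 4, 1, 8, 2, 4, 3, 5, 6]
Step 2: Midrank |d_i| (ties get averaged ranks).
ranks: |8|->10.5, |7|->9, |2|->2.5, |4|->5.5, |1|->1, |8|->10.5, |2|->2.5, |4|->5.5, |3|->4, |5|->7, |6|->8
Step 3: Attach original signs; sum ranks with positive sign and with negative sign.
W+ = 5.5 + 2.5 + 4 + 8 = 20
W- = 10.5 + 9 + 2.5 + 1 + 10.5 + 5.5 + 7 = 46
(Check: W+ + W- = 66 should equal n(n+1)/2 = 66.)
Step 4: Test statistic W = min(W+, W-) = 20.
Step 5: Ties in |d|, so use the tie-corrected normal approximation.
        E[W] = n(n+1)/4 = 11*12/4 = 33.
        Tie groups: |d|=2 (t=2), |d|=4 (t=2), |d|=8 (t=2); sum(t^3 - t) = 18.
        Var[W] = n(n+1)(2n+1)/24 - sum(t^3-t)/48 = 3036/24 - 18/48 = 126.125.
        z = (W - E[W]) / sqrt(Var[W]) = (20 - 33) / 11.2305 = -1.1576.
        Two-sided p = 2*Phi(z) = 0.247044.
Step 6: alpha = 0.05. fail to reject H0.

W+ = 20, W- = 46, W = min = 20, p = 0.247044, fail to reject H0.


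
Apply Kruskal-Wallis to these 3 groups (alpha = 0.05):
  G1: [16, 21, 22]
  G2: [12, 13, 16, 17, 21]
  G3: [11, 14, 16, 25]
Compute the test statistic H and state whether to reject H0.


Step 1: Combine all N = 12 observations and assign midranks.
sorted (value, group, rank): (11,G3,1), (12,G2,2), (13,G2,3), (14,G3,4), (16,G1,6), (16,G2,6), (16,G3,6), (17,G2,8), (21,G1,9.5), (21,G2,9.5), (22,G1,11), (25,G3,12)
Step 2: Sum ranks within each group.
R_1 = 26.5 (n_1 = 3)
R_2 = 28.5 (n_2 = 5)
R_3 = 23 (n_3 = 4)
Step 3: H = 12/(N(N+1)) * sum(R_i^2/n_i) - 3(N+1)
     = 12/(12*13) * (26.5^2/3 + 28.5^2/5 + 23^2/4) - 3*13
     = 0.076923 * 528.783 - 39
     = 1.675641.
Step 4: Ties present; correction factor C = 1 - 30/(12^3 - 12) = 0.982517. Corrected H = 1.675641 / 0.982517 = 1.705457.
Step 5: Under H0, H ~ chi^2(2); p-value = 0.426250.
Step 6: alpha = 0.05. fail to reject H0.

H = 1.7055, df = 2, p = 0.426250, fail to reject H0.


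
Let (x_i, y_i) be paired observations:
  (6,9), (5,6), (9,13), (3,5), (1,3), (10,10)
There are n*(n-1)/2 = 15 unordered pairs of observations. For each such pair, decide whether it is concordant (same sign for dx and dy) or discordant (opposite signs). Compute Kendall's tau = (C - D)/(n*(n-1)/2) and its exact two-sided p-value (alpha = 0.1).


Step 1: Enumerate the 15 unordered pairs (i,j) with i<j and classify each by sign(x_j-x_i) * sign(y_j-y_i).
  (1,2):dx=-1,dy=-3->C; (1,3):dx=+3,dy=+4->C; (1,4):dx=-3,dy=-4->C; (1,5):dx=-5,dy=-6->C
  (1,6):dx=+4,dy=+1->C; (2,3):dx=+4,dy=+7->C; (2,4):dx=-2,dy=-1->C; (2,5):dx=-4,dy=-3->C
  (2,6):dx=+5,dy=+4->C; (3,4):dx=-6,dy=-8->C; (3,5):dx=-8,dy=-10->C; (3,6):dx=+1,dy=-3->D
  (4,5):dx=-2,dy=-2->C; (4,6):dx=+7,dy=+5->C; (5,6):dx=+9,dy=+7->C
Step 2: C = 14, D = 1, total pairs = 15.
Step 3: tau = (C - D)/(n(n-1)/2) = (14 - 1)/15 = 0.866667.
Step 4: Exact two-sided p-value (enumerate n! = 720 permutations of y under H0): p = 0.016667.
Step 5: alpha = 0.1. reject H0.

tau_b = 0.8667 (C=14, D=1), p = 0.016667, reject H0.


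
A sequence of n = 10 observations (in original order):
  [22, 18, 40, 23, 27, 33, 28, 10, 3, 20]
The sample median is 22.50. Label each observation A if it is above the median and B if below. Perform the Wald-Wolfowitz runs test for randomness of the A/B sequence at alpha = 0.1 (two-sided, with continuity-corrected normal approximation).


Step 1: Compute median = 22.50; label A = above, B = below.
Labels in order: BBAAAAABBB  (n_A = 5, n_B = 5)
Step 2: Count runs R = 3.
Step 3: Under H0 (random ordering), E[R] = 2*n_A*n_B/(n_A+n_B) + 1 = 2*5*5/10 + 1 = 6.0000.
        Var[R] = 2*n_A*n_B*(2*n_A*n_B - n_A - n_B) / ((n_A+n_B)^2 * (n_A+n_B-1)) = 2000/900 = 2.2222.
        SD[R] = 1.4907.
Step 4: Continuity-corrected z = (R + 0.5 - E[R]) / SD[R] = (3 + 0.5 - 6.0000) / 1.4907 = -1.6771.
Step 5: Two-sided p-value via normal approximation = 2*(1 - Phi(|z|)) = 0.093533.
Step 6: alpha = 0.1. reject H0.

R = 3, z = -1.6771, p = 0.093533, reject H0.


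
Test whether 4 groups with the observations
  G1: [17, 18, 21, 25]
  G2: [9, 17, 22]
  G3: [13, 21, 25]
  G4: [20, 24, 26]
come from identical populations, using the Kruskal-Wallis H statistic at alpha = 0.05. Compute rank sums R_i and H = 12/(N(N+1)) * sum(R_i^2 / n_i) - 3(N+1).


Step 1: Combine all N = 13 observations and assign midranks.
sorted (value, group, rank): (9,G2,1), (13,G3,2), (17,G1,3.5), (17,G2,3.5), (18,G1,5), (20,G4,6), (21,G1,7.5), (21,G3,7.5), (22,G2,9), (24,G4,10), (25,G1,11.5), (25,G3,11.5), (26,G4,13)
Step 2: Sum ranks within each group.
R_1 = 27.5 (n_1 = 4)
R_2 = 13.5 (n_2 = 3)
R_3 = 21 (n_3 = 3)
R_4 = 29 (n_4 = 3)
Step 3: H = 12/(N(N+1)) * sum(R_i^2/n_i) - 3(N+1)
     = 12/(13*14) * (27.5^2/4 + 13.5^2/3 + 21^2/3 + 29^2/3) - 3*14
     = 0.065934 * 677.146 - 42
     = 2.646978.
Step 4: Ties present; correction factor C = 1 - 18/(13^3 - 13) = 0.991758. Corrected H = 2.646978 / 0.991758 = 2.668975.
Step 5: Under H0, H ~ chi^2(3); p-value = 0.445525.
Step 6: alpha = 0.05. fail to reject H0.

H = 2.6690, df = 3, p = 0.445525, fail to reject H0.


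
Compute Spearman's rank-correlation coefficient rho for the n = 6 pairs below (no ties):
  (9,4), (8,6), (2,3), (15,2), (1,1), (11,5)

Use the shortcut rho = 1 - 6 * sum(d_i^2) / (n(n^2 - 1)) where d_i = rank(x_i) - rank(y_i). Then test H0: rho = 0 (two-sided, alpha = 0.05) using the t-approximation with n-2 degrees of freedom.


Step 1: Rank x and y separately (midranks; no ties here).
rank(x): 9->4, 8->3, 2->2, 15->6, 1->1, 11->5
rank(y): 4->4, 6->6, 3->3, 2->2, 1->1, 5->5
Step 2: d_i = R_x(i) - R_y(i); compute d_i^2.
  (4-4)^2=0, (3-6)^2=9, (2-3)^2=1, (6-2)^2=16, (1-1)^2=0, (5-5)^2=0
sum(d^2) = 26.
Step 3: rho = 1 - 6*26 / (6*(6^2 - 1)) = 1 - 156/210 = 0.257143.
Step 4: Under H0, t = rho * sqrt((n-2)/(1-rho^2)) = 0.5322 ~ t(4).
Step 5: Two-sided p-value from the t-distribution with 4 df = 0.622787.
Step 6: alpha = 0.05. fail to reject H0.

rho = 0.2571, p = 0.622787, fail to reject H0 at alpha = 0.05.


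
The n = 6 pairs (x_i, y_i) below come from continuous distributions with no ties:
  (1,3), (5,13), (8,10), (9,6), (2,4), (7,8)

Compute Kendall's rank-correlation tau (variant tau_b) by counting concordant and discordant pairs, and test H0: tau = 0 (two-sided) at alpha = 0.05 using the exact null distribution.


Step 1: Enumerate the 15 unordered pairs (i,j) with i<j and classify each by sign(x_j-x_i) * sign(y_j-y_i).
  (1,2):dx=+4,dy=+10->C; (1,3):dx=+7,dy=+7->C; (1,4):dx=+8,dy=+3->C; (1,5):dx=+1,dy=+1->C
  (1,6):dx=+6,dy=+5->C; (2,3):dx=+3,dy=-3->D; (2,4):dx=+4,dy=-7->D; (2,5):dx=-3,dy=-9->C
  (2,6):dx=+2,dy=-5->D; (3,4):dx=+1,dy=-4->D; (3,5):dx=-6,dy=-6->C; (3,6):dx=-1,dy=-2->C
  (4,5):dx=-7,dy=-2->C; (4,6):dx=-2,dy=+2->D; (5,6):dx=+5,dy=+4->C
Step 2: C = 10, D = 5, total pairs = 15.
Step 3: tau = (C - D)/(n(n-1)/2) = (10 - 5)/15 = 0.333333.
Step 4: Exact two-sided p-value (enumerate n! = 720 permutations of y under H0): p = 0.469444.
Step 5: alpha = 0.05. fail to reject H0.

tau_b = 0.3333 (C=10, D=5), p = 0.469444, fail to reject H0.


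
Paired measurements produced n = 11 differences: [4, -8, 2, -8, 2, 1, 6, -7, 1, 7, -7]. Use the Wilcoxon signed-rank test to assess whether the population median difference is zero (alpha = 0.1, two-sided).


Step 1: Drop any zero differences (none here) and take |d_i|.
|d| = [4, 8, 2, 8, 2, 1, 6, 7, 1, 7, 7]
Step 2: Midrank |d_i| (ties get averaged ranks).
ranks: |4|->5, |8|->10.5, |2|->3.5, |8|->10.5, |2|->3.5, |1|->1.5, |6|->6, |7|->8, |1|->1.5, |7|->8, |7|->8
Step 3: Attach original signs; sum ranks with positive sign and with negative sign.
W+ = 5 + 3.5 + 3.5 + 1.5 + 6 + 1.5 + 8 = 29
W- = 10.5 + 10.5 + 8 + 8 = 37
(Check: W+ + W- = 66 should equal n(n+1)/2 = 66.)
Step 4: Test statistic W = min(W+, W-) = 29.
Step 5: Ties in |d|, so use the tie-corrected normal approximation.
        E[W] = n(n+1)/4 = 11*12/4 = 33.
        Tie groups: |d|=1 (t=2), |d|=2 (t=2), |d|=7 (t=3), |d|=8 (t=2); sum(t^3 - t) = 42.
        Var[W] = n(n+1)(2n+1)/24 - sum(t^3-t)/48 = 3036/24 - 42/48 = 125.625.
        z = (W - E[W]) / sqrt(Var[W]) = (29 - 33) / 11.2083 = -0.3569.
        Two-sided p = 2*Phi(z) = 0.721182.
Step 6: alpha = 0.1. fail to reject H0.

W+ = 29, W- = 37, W = min = 29, p = 0.721182, fail to reject H0.


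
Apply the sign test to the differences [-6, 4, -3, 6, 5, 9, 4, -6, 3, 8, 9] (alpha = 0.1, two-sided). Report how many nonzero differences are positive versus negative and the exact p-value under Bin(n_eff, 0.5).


Step 1: Discard zero differences. Original n = 11; n_eff = number of nonzero differences = 11.
Nonzero differences (with sign): -6, +4, -3, +6, +5, +9, +4, -6, +3, +8, +9
Step 2: Count signs: positive = 8, negative = 3.
Step 3: Under H0: P(positive) = 0.5, so the number of positives S ~ Bin(11, 0.5).
Step 4: Two-sided exact p-value = sum of Bin(11,0.5) probabilities at or below the observed probability = 0.226562.
Step 5: alpha = 0.1. fail to reject H0.

n_eff = 11, pos = 8, neg = 3, p = 0.226562, fail to reject H0.


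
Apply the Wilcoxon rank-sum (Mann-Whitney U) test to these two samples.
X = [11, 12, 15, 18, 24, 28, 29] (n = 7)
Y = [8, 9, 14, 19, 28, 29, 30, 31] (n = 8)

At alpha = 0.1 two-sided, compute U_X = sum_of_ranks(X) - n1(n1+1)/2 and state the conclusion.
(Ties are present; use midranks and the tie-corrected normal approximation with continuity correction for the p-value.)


Step 1: Combine and sort all 15 observations; assign midranks.
sorted (value, group): (8,Y), (9,Y), (11,X), (12,X), (14,Y), (15,X), (18,X), (19,Y), (24,X), (28,X), (28,Y), (29,X), (29,Y), (30,Y), (31,Y)
ranks: 8->1, 9->2, 11->3, 12->4, 14->5, 15->6, 18->7, 19->8, 24->9, 28->10.5, 28->10.5, 29->12.5, 29->12.5, 30->14, 31->15
Step 2: Rank sum for X: R1 = 3 + 4 + 6 + 7 + 9 + 10.5 + 12.5 = 52.
Step 3: U_X = R1 - n1(n1+1)/2 = 52 - 7*8/2 = 52 - 28 = 24.
       U_Y = n1*n2 - U_X = 56 - 24 = 32.
Step 4: Ties are present, so use the tie-corrected normal approximation (with continuity correction) for the p-value.
Step 5: p-value = 0.684910; compare to alpha = 0.1. fail to reject H0.

U_X = 24, p = 0.684910, fail to reject H0 at alpha = 0.1.


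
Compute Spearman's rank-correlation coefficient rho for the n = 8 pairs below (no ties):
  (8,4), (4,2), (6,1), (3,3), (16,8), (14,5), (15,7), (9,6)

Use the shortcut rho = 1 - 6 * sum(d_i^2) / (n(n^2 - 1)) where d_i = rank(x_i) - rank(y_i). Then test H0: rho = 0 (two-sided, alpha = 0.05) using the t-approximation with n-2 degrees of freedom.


Step 1: Rank x and y separately (midranks; no ties here).
rank(x): 8->4, 4->2, 6->3, 3->1, 16->8, 14->6, 15->7, 9->5
rank(y): 4->4, 2->2, 1->1, 3->3, 8->8, 5->5, 7->7, 6->6
Step 2: d_i = R_x(i) - R_y(i); compute d_i^2.
  (4-4)^2=0, (2-2)^2=0, (3-1)^2=4, (1-3)^2=4, (8-8)^2=0, (6-5)^2=1, (7-7)^2=0, (5-6)^2=1
sum(d^2) = 10.
Step 3: rho = 1 - 6*10 / (8*(8^2 - 1)) = 1 - 60/504 = 0.880952.
Step 4: Under H0, t = rho * sqrt((n-2)/(1-rho^2)) = 4.5601 ~ t(6).
Step 5: Two-sided p-value from the t-distribution with 6 df = 0.003850.
Step 6: alpha = 0.05. reject H0.

rho = 0.8810, p = 0.003850, reject H0 at alpha = 0.05.


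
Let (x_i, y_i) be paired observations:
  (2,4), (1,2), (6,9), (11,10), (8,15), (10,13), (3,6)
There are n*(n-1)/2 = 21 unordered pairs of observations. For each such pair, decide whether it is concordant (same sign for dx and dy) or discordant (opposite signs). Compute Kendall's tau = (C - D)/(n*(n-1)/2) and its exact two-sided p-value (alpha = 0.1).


Step 1: Enumerate the 21 unordered pairs (i,j) with i<j and classify each by sign(x_j-x_i) * sign(y_j-y_i).
  (1,2):dx=-1,dy=-2->C; (1,3):dx=+4,dy=+5->C; (1,4):dx=+9,dy=+6->C; (1,5):dx=+6,dy=+11->C
  (1,6):dx=+8,dy=+9->C; (1,7):dx=+1,dy=+2->C; (2,3):dx=+5,dy=+7->C; (2,4):dx=+10,dy=+8->C
  (2,5):dx=+7,dy=+13->C; (2,6):dx=+9,dy=+11->C; (2,7):dx=+2,dy=+4->C; (3,4):dx=+5,dy=+1->C
  (3,5):dx=+2,dy=+6->C; (3,6):dx=+4,dy=+4->C; (3,7):dx=-3,dy=-3->C; (4,5):dx=-3,dy=+5->D
  (4,6):dx=-1,dy=+3->D; (4,7):dx=-8,dy=-4->C; (5,6):dx=+2,dy=-2->D; (5,7):dx=-5,dy=-9->C
  (6,7):dx=-7,dy=-7->C
Step 2: C = 18, D = 3, total pairs = 21.
Step 3: tau = (C - D)/(n(n-1)/2) = (18 - 3)/21 = 0.714286.
Step 4: Exact two-sided p-value (enumerate n! = 5040 permutations of y under H0): p = 0.030159.
Step 5: alpha = 0.1. reject H0.

tau_b = 0.7143 (C=18, D=3), p = 0.030159, reject H0.


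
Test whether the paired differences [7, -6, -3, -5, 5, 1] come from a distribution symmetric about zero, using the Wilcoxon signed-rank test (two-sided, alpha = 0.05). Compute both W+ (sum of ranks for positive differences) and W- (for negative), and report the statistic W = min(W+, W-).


Step 1: Drop any zero differences (none here) and take |d_i|.
|d| = [7, 6, 3, 5, 5, 1]
Step 2: Midrank |d_i| (ties get averaged ranks).
ranks: |7|->6, |6|->5, |3|->2, |5|->3.5, |5|->3.5, |1|->1
Step 3: Attach original signs; sum ranks with positive sign and with negative sign.
W+ = 6 + 3.5 + 1 = 10.5
W- = 5 + 2 + 3.5 = 10.5
(Check: W+ + W- = 21 should equal n(n+1)/2 = 21.)
Step 4: Test statistic W = min(W+, W-) = 10.5.
Step 5: Ties in |d|, so use the tie-corrected normal approximation.
        E[W] = n(n+1)/4 = 6*7/4 = 10.5.
        Tie groups: |d|=5 (t=2); sum(t^3 - t) = 6.
        Var[W] = n(n+1)(2n+1)/24 - sum(t^3-t)/48 = 546/24 - 6/48 = 22.625.
        z = (W - E[W]) / sqrt(Var[W]) = (10.5 - 10.5) / 4.7566 = 0.0000.
        Two-sided p = 2*Phi(z) = 1.000000.
Step 6: alpha = 0.05. fail to reject H0.

W+ = 10.5, W- = 10.5, W = min = 10.5, p = 1.000000, fail to reject H0.


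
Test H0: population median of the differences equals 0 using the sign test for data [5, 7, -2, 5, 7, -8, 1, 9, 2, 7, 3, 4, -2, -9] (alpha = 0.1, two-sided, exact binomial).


Step 1: Discard zero differences. Original n = 14; n_eff = number of nonzero differences = 14.
Nonzero differences (with sign): +5, +7, -2, +5, +7, -8, +1, +9, +2, +7, +3, +4, -2, -9
Step 2: Count signs: positive = 10, negative = 4.
Step 3: Under H0: P(positive) = 0.5, so the number of positives S ~ Bin(14, 0.5).
Step 4: Two-sided exact p-value = sum of Bin(14,0.5) probabilities at or below the observed probability = 0.179565.
Step 5: alpha = 0.1. fail to reject H0.

n_eff = 14, pos = 10, neg = 4, p = 0.179565, fail to reject H0.


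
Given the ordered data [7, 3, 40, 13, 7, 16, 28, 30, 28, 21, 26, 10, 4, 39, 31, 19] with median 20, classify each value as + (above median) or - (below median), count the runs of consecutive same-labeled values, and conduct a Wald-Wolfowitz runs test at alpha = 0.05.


Step 1: Compute median = 20; label A = above, B = below.
Labels in order: BBABBBAAAAABBAAB  (n_A = 8, n_B = 8)
Step 2: Count runs R = 7.
Step 3: Under H0 (random ordering), E[R] = 2*n_A*n_B/(n_A+n_B) + 1 = 2*8*8/16 + 1 = 9.0000.
        Var[R] = 2*n_A*n_B*(2*n_A*n_B - n_A - n_B) / ((n_A+n_B)^2 * (n_A+n_B-1)) = 14336/3840 = 3.7333.
        SD[R] = 1.9322.
Step 4: Continuity-corrected z = (R + 0.5 - E[R]) / SD[R] = (7 + 0.5 - 9.0000) / 1.9322 = -0.7763.
Step 5: Two-sided p-value via normal approximation = 2*(1 - Phi(|z|)) = 0.437558.
Step 6: alpha = 0.05. fail to reject H0.

R = 7, z = -0.7763, p = 0.437558, fail to reject H0.


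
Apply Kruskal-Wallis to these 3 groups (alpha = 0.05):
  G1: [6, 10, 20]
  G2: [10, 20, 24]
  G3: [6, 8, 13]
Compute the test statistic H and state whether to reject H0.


Step 1: Combine all N = 9 observations and assign midranks.
sorted (value, group, rank): (6,G1,1.5), (6,G3,1.5), (8,G3,3), (10,G1,4.5), (10,G2,4.5), (13,G3,6), (20,G1,7.5), (20,G2,7.5), (24,G2,9)
Step 2: Sum ranks within each group.
R_1 = 13.5 (n_1 = 3)
R_2 = 21 (n_2 = 3)
R_3 = 10.5 (n_3 = 3)
Step 3: H = 12/(N(N+1)) * sum(R_i^2/n_i) - 3(N+1)
     = 12/(9*10) * (13.5^2/3 + 21^2/3 + 10.5^2/3) - 3*10
     = 0.133333 * 244.5 - 30
     = 2.600000.
Step 4: Ties present; correction factor C = 1 - 18/(9^3 - 9) = 0.975000. Corrected H = 2.600000 / 0.975000 = 2.666667.
Step 5: Under H0, H ~ chi^2(2); p-value = 0.263597.
Step 6: alpha = 0.05. fail to reject H0.

H = 2.6667, df = 2, p = 0.263597, fail to reject H0.


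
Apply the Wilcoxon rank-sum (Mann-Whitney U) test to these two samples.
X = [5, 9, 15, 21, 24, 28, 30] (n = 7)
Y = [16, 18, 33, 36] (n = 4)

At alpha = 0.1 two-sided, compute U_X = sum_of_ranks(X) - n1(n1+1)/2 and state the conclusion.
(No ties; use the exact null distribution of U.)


Step 1: Combine and sort all 11 observations; assign midranks.
sorted (value, group): (5,X), (9,X), (15,X), (16,Y), (18,Y), (21,X), (24,X), (28,X), (30,X), (33,Y), (36,Y)
ranks: 5->1, 9->2, 15->3, 16->4, 18->5, 21->6, 24->7, 28->8, 30->9, 33->10, 36->11
Step 2: Rank sum for X: R1 = 1 + 2 + 3 + 6 + 7 + 8 + 9 = 36.
Step 3: U_X = R1 - n1(n1+1)/2 = 36 - 7*8/2 = 36 - 28 = 8.
       U_Y = n1*n2 - U_X = 28 - 8 = 20.
Step 4: No ties, so the exact null distribution of U (based on enumerating the C(11,7) = 330 equally likely rank assignments) gives the two-sided p-value.
Step 5: p-value = 0.315152; compare to alpha = 0.1. fail to reject H0.

U_X = 8, p = 0.315152, fail to reject H0 at alpha = 0.1.


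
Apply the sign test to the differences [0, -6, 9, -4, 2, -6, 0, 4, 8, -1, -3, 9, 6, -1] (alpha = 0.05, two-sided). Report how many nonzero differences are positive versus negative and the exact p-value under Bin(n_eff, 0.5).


Step 1: Discard zero differences. Original n = 14; n_eff = number of nonzero differences = 12.
Nonzero differences (with sign): -6, +9, -4, +2, -6, +4, +8, -1, -3, +9, +6, -1
Step 2: Count signs: positive = 6, negative = 6.
Step 3: Under H0: P(positive) = 0.5, so the number of positives S ~ Bin(12, 0.5).
Step 4: Two-sided exact p-value = sum of Bin(12,0.5) probabilities at or below the observed probability = 1.000000.
Step 5: alpha = 0.05. fail to reject H0.

n_eff = 12, pos = 6, neg = 6, p = 1.000000, fail to reject H0.


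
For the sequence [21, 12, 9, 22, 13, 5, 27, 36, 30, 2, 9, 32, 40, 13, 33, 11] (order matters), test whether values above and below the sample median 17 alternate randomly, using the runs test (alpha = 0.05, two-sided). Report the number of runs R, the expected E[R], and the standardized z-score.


Step 1: Compute median = 17; label A = above, B = below.
Labels in order: ABBABBAAABBAABAB  (n_A = 8, n_B = 8)
Step 2: Count runs R = 10.
Step 3: Under H0 (random ordering), E[R] = 2*n_A*n_B/(n_A+n_B) + 1 = 2*8*8/16 + 1 = 9.0000.
        Var[R] = 2*n_A*n_B*(2*n_A*n_B - n_A - n_B) / ((n_A+n_B)^2 * (n_A+n_B-1)) = 14336/3840 = 3.7333.
        SD[R] = 1.9322.
Step 4: Continuity-corrected z = (R - 0.5 - E[R]) / SD[R] = (10 - 0.5 - 9.0000) / 1.9322 = 0.2588.
Step 5: Two-sided p-value via normal approximation = 2*(1 - Phi(|z|)) = 0.795809.
Step 6: alpha = 0.05. fail to reject H0.

R = 10, z = 0.2588, p = 0.795809, fail to reject H0.


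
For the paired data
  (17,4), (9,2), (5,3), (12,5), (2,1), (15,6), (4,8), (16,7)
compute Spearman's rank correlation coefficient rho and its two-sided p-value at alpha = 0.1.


Step 1: Rank x and y separately (midranks; no ties here).
rank(x): 17->8, 9->4, 5->3, 12->5, 2->1, 15->6, 4->2, 16->7
rank(y): 4->4, 2->2, 3->3, 5->5, 1->1, 6->6, 8->8, 7->7
Step 2: d_i = R_x(i) - R_y(i); compute d_i^2.
  (8-4)^2=16, (4-2)^2=4, (3-3)^2=0, (5-5)^2=0, (1-1)^2=0, (6-6)^2=0, (2-8)^2=36, (7-7)^2=0
sum(d^2) = 56.
Step 3: rho = 1 - 6*56 / (8*(8^2 - 1)) = 1 - 336/504 = 0.333333.
Step 4: Under H0, t = rho * sqrt((n-2)/(1-rho^2)) = 0.8660 ~ t(6).
Step 5: Two-sided p-value from the t-distribution with 6 df = 0.419753.
Step 6: alpha = 0.1. fail to reject H0.

rho = 0.3333, p = 0.419753, fail to reject H0 at alpha = 0.1.


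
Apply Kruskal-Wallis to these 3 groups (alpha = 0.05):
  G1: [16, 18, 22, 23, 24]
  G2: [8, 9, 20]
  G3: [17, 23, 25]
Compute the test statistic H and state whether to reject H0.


Step 1: Combine all N = 11 observations and assign midranks.
sorted (value, group, rank): (8,G2,1), (9,G2,2), (16,G1,3), (17,G3,4), (18,G1,5), (20,G2,6), (22,G1,7), (23,G1,8.5), (23,G3,8.5), (24,G1,10), (25,G3,11)
Step 2: Sum ranks within each group.
R_1 = 33.5 (n_1 = 5)
R_2 = 9 (n_2 = 3)
R_3 = 23.5 (n_3 = 3)
Step 3: H = 12/(N(N+1)) * sum(R_i^2/n_i) - 3(N+1)
     = 12/(11*12) * (33.5^2/5 + 9^2/3 + 23.5^2/3) - 3*12
     = 0.090909 * 435.533 - 36
     = 3.593939.
Step 4: Ties present; correction factor C = 1 - 6/(11^3 - 11) = 0.995455. Corrected H = 3.593939 / 0.995455 = 3.610350.
Step 5: Under H0, H ~ chi^2(2); p-value = 0.164446.
Step 6: alpha = 0.05. fail to reject H0.

H = 3.6104, df = 2, p = 0.164446, fail to reject H0.


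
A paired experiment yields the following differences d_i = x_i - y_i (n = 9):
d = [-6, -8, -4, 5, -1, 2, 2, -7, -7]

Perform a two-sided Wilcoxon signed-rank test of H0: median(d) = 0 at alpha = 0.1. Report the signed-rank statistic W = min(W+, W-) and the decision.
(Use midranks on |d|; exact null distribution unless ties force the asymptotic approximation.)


Step 1: Drop any zero differences (none here) and take |d_i|.
|d| = [6, 8, 4, 5, 1, 2, 2, 7, 7]
Step 2: Midrank |d_i| (ties get averaged ranks).
ranks: |6|->6, |8|->9, |4|->4, |5|->5, |1|->1, |2|->2.5, |2|->2.5, |7|->7.5, |7|->7.5
Step 3: Attach original signs; sum ranks with positive sign and with negative sign.
W+ = 5 + 2.5 + 2.5 = 10
W- = 6 + 9 + 4 + 1 + 7.5 + 7.5 = 35
(Check: W+ + W- = 45 should equal n(n+1)/2 = 45.)
Step 4: Test statistic W = min(W+, W-) = 10.
Step 5: Ties in |d|, so use the tie-corrected normal approximation.
        E[W] = n(n+1)/4 = 9*10/4 = 22.5.
        Tie groups: |d|=2 (t=2), |d|=7 (t=2); sum(t^3 - t) = 12.
        Var[W] = n(n+1)(2n+1)/24 - sum(t^3-t)/48 = 1710/24 - 12/48 = 71.
        z = (W - E[W]) / sqrt(Var[W]) = (10 - 22.5) / 8.4261 = -1.4835.
        Two-sided p = 2*Phi(z) = 0.137948.
Step 6: alpha = 0.1. fail to reject H0.

W+ = 10, W- = 35, W = min = 10, p = 0.137948, fail to reject H0.


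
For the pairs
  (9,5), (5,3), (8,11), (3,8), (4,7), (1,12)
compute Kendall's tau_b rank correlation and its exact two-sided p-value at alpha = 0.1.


Step 1: Enumerate the 15 unordered pairs (i,j) with i<j and classify each by sign(x_j-x_i) * sign(y_j-y_i).
  (1,2):dx=-4,dy=-2->C; (1,3):dx=-1,dy=+6->D; (1,4):dx=-6,dy=+3->D; (1,5):dx=-5,dy=+2->D
  (1,6):dx=-8,dy=+7->D; (2,3):dx=+3,dy=+8->C; (2,4):dx=-2,dy=+5->D; (2,5):dx=-1,dy=+4->D
  (2,6):dx=-4,dy=+9->D; (3,4):dx=-5,dy=-3->C; (3,5):dx=-4,dy=-4->C; (3,6):dx=-7,dy=+1->D
  (4,5):dx=+1,dy=-1->D; (4,6):dx=-2,dy=+4->D; (5,6):dx=-3,dy=+5->D
Step 2: C = 4, D = 11, total pairs = 15.
Step 3: tau = (C - D)/(n(n-1)/2) = (4 - 11)/15 = -0.466667.
Step 4: Exact two-sided p-value (enumerate n! = 720 permutations of y under H0): p = 0.272222.
Step 5: alpha = 0.1. fail to reject H0.

tau_b = -0.4667 (C=4, D=11), p = 0.272222, fail to reject H0.


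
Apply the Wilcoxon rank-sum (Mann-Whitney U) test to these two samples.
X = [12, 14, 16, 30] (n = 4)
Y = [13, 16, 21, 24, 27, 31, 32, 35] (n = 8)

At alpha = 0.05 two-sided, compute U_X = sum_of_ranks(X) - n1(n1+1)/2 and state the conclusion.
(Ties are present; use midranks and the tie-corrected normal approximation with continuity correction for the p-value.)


Step 1: Combine and sort all 12 observations; assign midranks.
sorted (value, group): (12,X), (13,Y), (14,X), (16,X), (16,Y), (21,Y), (24,Y), (27,Y), (30,X), (31,Y), (32,Y), (35,Y)
ranks: 12->1, 13->2, 14->3, 16->4.5, 16->4.5, 21->6, 24->7, 27->8, 30->9, 31->10, 32->11, 35->12
Step 2: Rank sum for X: R1 = 1 + 3 + 4.5 + 9 = 17.5.
Step 3: U_X = R1 - n1(n1+1)/2 = 17.5 - 4*5/2 = 17.5 - 10 = 7.5.
       U_Y = n1*n2 - U_X = 32 - 7.5 = 24.5.
Step 4: Ties are present, so use the tie-corrected normal approximation (with continuity correction) for the p-value.
Step 5: p-value = 0.173478; compare to alpha = 0.05. fail to reject H0.

U_X = 7.5, p = 0.173478, fail to reject H0 at alpha = 0.05.


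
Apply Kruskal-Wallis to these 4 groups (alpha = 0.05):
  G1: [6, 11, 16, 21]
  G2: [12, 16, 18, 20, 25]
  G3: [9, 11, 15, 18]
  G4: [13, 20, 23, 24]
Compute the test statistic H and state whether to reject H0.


Step 1: Combine all N = 17 observations and assign midranks.
sorted (value, group, rank): (6,G1,1), (9,G3,2), (11,G1,3.5), (11,G3,3.5), (12,G2,5), (13,G4,6), (15,G3,7), (16,G1,8.5), (16,G2,8.5), (18,G2,10.5), (18,G3,10.5), (20,G2,12.5), (20,G4,12.5), (21,G1,14), (23,G4,15), (24,G4,16), (25,G2,17)
Step 2: Sum ranks within each group.
R_1 = 27 (n_1 = 4)
R_2 = 53.5 (n_2 = 5)
R_3 = 23 (n_3 = 4)
R_4 = 49.5 (n_4 = 4)
Step 3: H = 12/(N(N+1)) * sum(R_i^2/n_i) - 3(N+1)
     = 12/(17*18) * (27^2/4 + 53.5^2/5 + 23^2/4 + 49.5^2/4) - 3*18
     = 0.039216 * 1499.51 - 54
     = 4.804412.
Step 4: Ties present; correction factor C = 1 - 24/(17^3 - 17) = 0.995098. Corrected H = 4.804412 / 0.995098 = 4.828079.
Step 5: Under H0, H ~ chi^2(3); p-value = 0.184828.
Step 6: alpha = 0.05. fail to reject H0.

H = 4.8281, df = 3, p = 0.184828, fail to reject H0.
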